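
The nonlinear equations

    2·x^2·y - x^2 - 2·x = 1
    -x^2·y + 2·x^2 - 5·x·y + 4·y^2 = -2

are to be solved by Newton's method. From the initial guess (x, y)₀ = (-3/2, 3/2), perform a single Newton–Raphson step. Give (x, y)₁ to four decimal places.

(-1.4288, 0.1821)

At (-3/2, 3/2): F = (6.5000, 23.3750).
Jacobian J = [[4·x·y - 2·x - 2, 2·x^2], [-2·x·y + 4·x - 5·y, -x^2 - 5·x + 8·y]].
At the point, J = [[-8.0000, 4.5000], [-9.0000, 17.2500]] (det J = -97.5000).
Solving J·Δ = −F gives Δ = (0.0712, -1.3179).
Then the next iterate is (x, y)₁ = (-1.4288, 0.1821).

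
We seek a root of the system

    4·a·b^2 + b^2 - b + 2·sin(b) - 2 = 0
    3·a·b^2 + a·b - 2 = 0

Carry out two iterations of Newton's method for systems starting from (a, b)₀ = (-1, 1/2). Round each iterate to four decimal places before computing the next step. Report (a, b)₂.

At (-1, 1/2): F = (-2.291149, -3.2500).
Jacobian J = [[4·b^2, 8·a·b + 2·b + 2·cos(b) - 1], [3·b^2 + b, 6·a·b + a]].
At the point, J = [[1.0000, -2.244835], [1.2500, -4.0000]] (det J = -1.193956).
Solving J·Δ = −F gives Δ = (1.5653, -0.3233).
Then the next iterate is (a, b)₁ = (0.5653, 0.1767).
Round to (0.5653, 0.1767) and repeat: F = (-1.723312, -1.847161), J = [[0.124892, 2.121366], [0.270369, 1.164631]].
Δ = (4.4651, 0.5495), so (a, b)₂ = (5.0304, 0.7262).

(5.0304, 0.7262)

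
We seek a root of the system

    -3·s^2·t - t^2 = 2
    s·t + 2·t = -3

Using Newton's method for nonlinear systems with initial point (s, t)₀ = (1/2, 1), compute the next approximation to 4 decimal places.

(1.7105, -1.6842)

At (1/2, 1): F = (-3.7500, 5.5000).
Jacobian J = [[-6·s·t, -3·s^2 - 2·t], [t, s + 2]].
At the point, J = [[-3.0000, -2.7500], [1.0000, 2.5000]] (det J = -4.7500).
Solving J·Δ = −F gives Δ = (1.2105, -2.6842).
Then the next iterate is (s, t)₁ = (1.7105, -1.6842).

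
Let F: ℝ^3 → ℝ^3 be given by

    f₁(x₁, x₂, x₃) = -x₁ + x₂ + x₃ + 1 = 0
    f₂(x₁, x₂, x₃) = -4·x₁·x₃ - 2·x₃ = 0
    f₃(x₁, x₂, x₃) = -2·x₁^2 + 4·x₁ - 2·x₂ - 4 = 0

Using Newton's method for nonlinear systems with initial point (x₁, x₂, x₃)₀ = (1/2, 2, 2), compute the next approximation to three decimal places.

(0.125, -1.625, 0.750)

At (1/2, 2, 2): F = (4.500, -8.000, -6.500).
Jacobian J = [[-1, 1, 1], [-4·x₃, 0, -4·x₁ - 2], [-4·x₁ + 4, -2, 0]].
At the point, J = [[-1.000, 1.000, 1.000], [-8.000, 0.000, -4.000], [2.000, -2.000, 0.000]] (det J = 16.000).
Solving J·Δ = −F gives Δ = (-0.375, -3.625, -1.250).
Then the next iterate is (x₁, x₂, x₃)₁ = (0.125, -1.625, 0.750).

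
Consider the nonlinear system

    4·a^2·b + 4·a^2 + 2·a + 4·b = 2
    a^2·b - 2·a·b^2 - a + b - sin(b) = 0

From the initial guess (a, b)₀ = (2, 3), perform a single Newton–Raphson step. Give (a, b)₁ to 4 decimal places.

(1.1018, 2.0642)

At (2, 3): F = (78.0000, -23.141120).
Jacobian J = [[8·a·b + 8·a + 2, 4·a^2 + 4], [2·a·b - 2·b^2 - 1, a^2 - 4·a·b - cos(b) + 1]].
At the point, J = [[66.0000, 20.0000], [-7.0000, -18.010008]] (det J = -1048.660495).
Solving J·Δ = −F gives Δ = (-0.8982, -0.9358).
Then the next iterate is (a, b)₁ = (1.1018, 2.0642).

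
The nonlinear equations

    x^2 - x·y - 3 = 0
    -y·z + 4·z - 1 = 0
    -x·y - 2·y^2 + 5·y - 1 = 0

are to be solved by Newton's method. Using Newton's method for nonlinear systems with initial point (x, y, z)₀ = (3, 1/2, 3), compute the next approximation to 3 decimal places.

At (3, 1/2, 3): F = (4.500, 9.500, -0.500).
Jacobian J = [[2·x - y, -x, 0], [0, -z, -y + 4], [-y, -x - 4·y + 5, 0]].
At the point, J = [[5.500, -3.000, 0.000], [0.000, -3.000, 3.500], [-0.500, 0.000, 0.000]] (det J = 5.250).
Solving J·Δ = −F gives Δ = (-1.000, -0.333, -3.000).
Then the next iterate is (x, y, z)₁ = (2.000, 0.167, 0.000).

(2.000, 0.167, 0.000)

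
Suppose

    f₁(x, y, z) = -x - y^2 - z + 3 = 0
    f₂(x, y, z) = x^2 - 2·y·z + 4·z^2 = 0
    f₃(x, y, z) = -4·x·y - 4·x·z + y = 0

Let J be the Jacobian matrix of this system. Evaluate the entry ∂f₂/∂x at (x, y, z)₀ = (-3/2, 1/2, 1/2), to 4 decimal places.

-3.0000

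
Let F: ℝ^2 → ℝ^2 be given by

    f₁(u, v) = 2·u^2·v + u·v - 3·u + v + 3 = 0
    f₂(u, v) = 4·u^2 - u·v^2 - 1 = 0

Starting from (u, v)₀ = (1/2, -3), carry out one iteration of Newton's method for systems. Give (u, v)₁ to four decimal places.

(0.3269, -1.7885)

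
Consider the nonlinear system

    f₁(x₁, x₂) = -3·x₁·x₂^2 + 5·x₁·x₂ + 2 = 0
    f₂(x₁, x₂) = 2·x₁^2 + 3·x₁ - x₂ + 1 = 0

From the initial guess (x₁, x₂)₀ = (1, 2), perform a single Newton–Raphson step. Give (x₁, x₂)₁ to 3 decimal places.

(0.451, 2.157)

At (1, 2): F = (0.000, 4.000).
Jacobian J = [[-3·x₂^2 + 5·x₂, -6·x₁·x₂ + 5·x₁], [4·x₁ + 3, -1]].
At the point, J = [[-2.000, -7.000], [7.000, -1.000]] (det J = 51.000).
Solving J·Δ = −F gives Δ = (-0.549, 0.157).
Then the next iterate is (x₁, x₂)₁ = (0.451, 2.157).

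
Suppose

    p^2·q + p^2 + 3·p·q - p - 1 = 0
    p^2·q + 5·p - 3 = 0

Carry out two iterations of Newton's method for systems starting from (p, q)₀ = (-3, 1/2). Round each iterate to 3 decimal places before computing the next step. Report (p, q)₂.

At (-3, 1/2): F = (11.000, -13.500).
Jacobian J = [[2·p·q + 2·p + 3·q - 1, p^2 + 3·p], [2·p·q + 5, p^2]].
At the point, J = [[-8.500, 0.000], [2.000, 9.000]] (det J = -76.500).
Solving J·Δ = −F gives Δ = (1.294, 1.212).
Then the next iterate is (p, q)₁ = (-1.706, 1.712).
Round to (-1.706, 1.712) and repeat: F = (-0.16291, -6.54733), J = [[-5.11734, -2.20756], [-0.84134, 2.91044]].
Δ = (-0.891, 1.992), so (p, q)₂ = (-2.597, 3.704).

(-2.597, 3.704)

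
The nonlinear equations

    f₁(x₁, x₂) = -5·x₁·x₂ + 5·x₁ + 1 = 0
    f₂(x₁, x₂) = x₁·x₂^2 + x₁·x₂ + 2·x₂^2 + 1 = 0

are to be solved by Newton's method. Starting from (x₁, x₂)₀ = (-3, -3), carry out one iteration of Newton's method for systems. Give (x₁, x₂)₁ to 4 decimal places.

(-9.4000, 9.4667)

At (-3, -3): F = (-59.0000, 1.0000).
Jacobian J = [[-5·x₂ + 5, -5·x₁], [x₂^2 + x₂, 2·x₁·x₂ + x₁ + 4·x₂]].
At the point, J = [[20.0000, 15.0000], [6.0000, 3.0000]] (det J = -30.0000).
Solving J·Δ = −F gives Δ = (-6.4000, 12.4667).
Then the next iterate is (x₁, x₂)₁ = (-9.4000, 9.4667).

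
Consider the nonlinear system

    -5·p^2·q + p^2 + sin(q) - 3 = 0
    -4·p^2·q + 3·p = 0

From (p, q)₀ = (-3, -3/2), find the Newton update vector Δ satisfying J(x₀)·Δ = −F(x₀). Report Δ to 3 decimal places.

(1.665, -0.276)

At (-3, -3/2): F = (72.50251, 45.000).
Jacobian J = [[-10·p·q + 2·p, -5·p^2 + cos(q)], [-8·p·q + 3, -4·p^2]].
At the point, J = [[-51.000, -44.92926], [-33.000, -36.000]] (det J = 353.33433).
Solving J·Δ = −F gives Δ = (1.665, -0.276).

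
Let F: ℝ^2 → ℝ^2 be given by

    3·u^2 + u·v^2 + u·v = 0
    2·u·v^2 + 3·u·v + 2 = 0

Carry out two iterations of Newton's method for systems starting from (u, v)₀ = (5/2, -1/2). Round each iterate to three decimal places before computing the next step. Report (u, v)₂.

(1.039, 3.119)

At (5/2, -1/2): F = (18.125, -0.500).
Jacobian J = [[6·u + v^2 + v, 2·u·v + u], [2·v^2 + 3·v, 4·u·v + 3·u]].
At the point, J = [[14.750, 0.000], [-1.000, 2.500]] (det J = 36.875).
Solving J·Δ = −F gives Δ = (-1.229, -0.292).
Then the next iterate is (u, v)₁ = (1.271, -0.792).
Round to (1.271, -0.792) and repeat: F = (4.63694, 0.57461), J = [[7.46126, -0.74226], [-1.12147, -0.21353]].
Δ = (-0.232, 3.911), so (u, v)₂ = (1.039, 3.119).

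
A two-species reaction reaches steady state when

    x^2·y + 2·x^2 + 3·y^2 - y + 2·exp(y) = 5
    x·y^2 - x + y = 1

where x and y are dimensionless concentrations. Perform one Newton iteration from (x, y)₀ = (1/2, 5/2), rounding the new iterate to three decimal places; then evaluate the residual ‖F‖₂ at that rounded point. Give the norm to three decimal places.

10.856

At (1/2, 5/2): F = (36.73999, 4.125).
Jacobian J = [[2·x·y + 4·x, x^2 + 6·y + 2·exp(y) - 1], [y^2 - 1, 2·x·y + 1]].
At the point, J = [[4.500, 38.61499], [5.250, 3.500]] (det J = -186.97869).
Solving J·Δ = −F gives Δ = (-0.164, -0.932).
Then the next iterate is (x, y)₁ = (0.336, 1.568).
Re-evaluating at (0.336, 1.568): F = (10.80477, 1.05810), so ‖F‖₂ = 10.856.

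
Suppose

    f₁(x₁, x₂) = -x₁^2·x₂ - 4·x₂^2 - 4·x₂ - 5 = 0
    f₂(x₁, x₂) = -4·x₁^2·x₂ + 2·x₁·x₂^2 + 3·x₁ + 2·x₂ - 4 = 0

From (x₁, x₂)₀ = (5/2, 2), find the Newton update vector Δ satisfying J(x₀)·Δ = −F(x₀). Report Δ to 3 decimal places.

At (5/2, 2): F = (-41.500, -22.500).
Jacobian J = [[-2·x₁·x₂, -x₁^2 - 8·x₂ - 4], [-8·x₁·x₂ + 2·x₂^2 + 3, -4·x₁^2 + 4·x₁·x₂ + 2]].
At the point, J = [[-10.000, -26.250], [-29.000, -3.000]] (det J = -731.250).
Solving J·Δ = −F gives Δ = (-0.637, -1.338).

(-0.637, -1.338)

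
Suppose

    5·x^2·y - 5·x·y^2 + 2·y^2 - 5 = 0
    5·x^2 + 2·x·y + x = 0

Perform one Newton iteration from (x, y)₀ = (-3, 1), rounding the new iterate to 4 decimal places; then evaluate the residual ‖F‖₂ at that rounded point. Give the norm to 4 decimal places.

17.2510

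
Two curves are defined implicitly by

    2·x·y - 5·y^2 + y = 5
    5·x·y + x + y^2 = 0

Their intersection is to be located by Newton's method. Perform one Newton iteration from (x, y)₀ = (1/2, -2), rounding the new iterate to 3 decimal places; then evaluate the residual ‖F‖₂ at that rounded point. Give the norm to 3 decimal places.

8.735

At (1/2, -2): F = (-29.000, -0.500).
Jacobian J = [[2·y, 2·x - 10·y + 1], [5·y + 1, 5·x + 2·y]].
At the point, J = [[-4.000, 22.000], [-9.000, -1.500]] (det J = 204.000).
Solving J·Δ = −F gives Δ = (-0.267, 1.270).
Then the next iterate is (x, y)₁ = (0.233, -0.730).
Re-evaluating at (0.233, -0.730): F = (-8.73468, -0.08455), so ‖F‖₂ = 8.735.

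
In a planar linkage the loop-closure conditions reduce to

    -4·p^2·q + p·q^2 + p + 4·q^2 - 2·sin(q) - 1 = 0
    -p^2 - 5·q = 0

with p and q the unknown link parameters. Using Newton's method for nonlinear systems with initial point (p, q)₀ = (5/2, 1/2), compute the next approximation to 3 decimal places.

(0.317, 0.933)

At (5/2, 1/2): F = (-10.33385, -8.750).
Jacobian J = [[-8·p·q + q^2 + 1, -4·p^2 + 2·p·q + 8·q - 2·cos(q)], [-2·p, -5]].
At the point, J = [[-8.750, -20.25517], [-5.000, -5.000]] (det J = -57.52583).
Solving J·Δ = −F gives Δ = (-2.183, 0.433).
Then the next iterate is (p, q)₁ = (0.317, 0.933).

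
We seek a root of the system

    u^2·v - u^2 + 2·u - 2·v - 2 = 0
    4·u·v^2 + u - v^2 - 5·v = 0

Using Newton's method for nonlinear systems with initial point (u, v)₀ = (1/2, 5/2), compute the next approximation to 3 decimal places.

(0.721, -0.272)

At (1/2, 5/2): F = (-5.625, -5.750).
Jacobian J = [[2·u·v - 2·u + 2, u^2 - 2], [4·v^2 + 1, 8·u·v - 2·v - 5]].
At the point, J = [[3.500, -1.750], [26.000, 0.000]] (det J = 45.500).
Solving J·Δ = −F gives Δ = (0.221, -2.772).
Then the next iterate is (u, v)₁ = (0.721, -0.272).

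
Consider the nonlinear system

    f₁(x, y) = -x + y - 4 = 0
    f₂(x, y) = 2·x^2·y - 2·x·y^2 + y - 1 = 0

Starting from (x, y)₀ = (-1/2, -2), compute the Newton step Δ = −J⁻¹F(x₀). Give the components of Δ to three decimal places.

(-2.115, 3.385)

At (-1/2, -2): F = (-5.500, 0.000).
Jacobian J = [[-1, 1], [4·x·y - 2·y^2, 2·x^2 - 4·x·y + 1]].
At the point, J = [[-1.000, 1.000], [-4.000, -2.500]] (det J = 6.500).
Solving J·Δ = −F gives Δ = (-2.115, 3.385).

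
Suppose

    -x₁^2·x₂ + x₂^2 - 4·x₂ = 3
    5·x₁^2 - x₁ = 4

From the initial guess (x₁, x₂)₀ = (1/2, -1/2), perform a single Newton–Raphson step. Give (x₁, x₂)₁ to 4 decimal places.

At (1/2, -1/2): F = (-0.6250, -3.2500).
Jacobian J = [[-2·x₁·x₂, -x₁^2 + 2·x₂ - 4], [10·x₁ - 1, 0]].
At the point, J = [[0.5000, -5.2500], [4.0000, 0.0000]] (det J = 21.0000).
Solving J·Δ = −F gives Δ = (0.8125, -0.0417).
Then the next iterate is (x₁, x₂)₁ = (1.3125, -0.5417).

(1.3125, -0.5417)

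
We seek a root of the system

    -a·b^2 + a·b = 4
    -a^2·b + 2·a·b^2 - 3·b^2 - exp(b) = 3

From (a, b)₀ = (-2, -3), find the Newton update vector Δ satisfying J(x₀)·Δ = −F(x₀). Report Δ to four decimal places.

At (-2, -3): F = (20.0000, -54.049787).
Jacobian J = [[-b^2 + b, -2·a·b + a], [-2·a·b + 2·b^2, -a^2 + 4·a·b - 6·b - exp(b)]].
At the point, J = [[-12.0000, -14.0000], [6.0000, 37.950213]] (det J = -371.402555).
Solving J·Δ = −F gives Δ = (0.0062, 1.4232).

(0.0062, 1.4232)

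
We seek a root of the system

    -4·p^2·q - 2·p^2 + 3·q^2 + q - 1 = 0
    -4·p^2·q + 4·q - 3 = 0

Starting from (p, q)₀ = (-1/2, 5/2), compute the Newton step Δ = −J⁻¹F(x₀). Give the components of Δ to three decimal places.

(-0.138, -1.039)

At (-1/2, 5/2): F = (17.250, 4.500).
Jacobian J = [[-8·p·q - 4·p, -4·p^2 + 6·q + 1], [-8·p·q, -4·p^2 + 4]].
At the point, J = [[12.000, 15.000], [10.000, 3.000]] (det J = -114.000).
Solving J·Δ = −F gives Δ = (-0.138, -1.039).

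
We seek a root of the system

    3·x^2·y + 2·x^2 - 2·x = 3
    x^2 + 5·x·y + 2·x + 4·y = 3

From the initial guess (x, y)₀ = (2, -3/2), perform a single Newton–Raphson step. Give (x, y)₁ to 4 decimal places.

At (2, -3/2): F = (-17.0000, -16.0000).
Jacobian J = [[6·x·y + 4·x - 2, 3·x^2], [2·x + 5·y + 2, 5·x + 4]].
At the point, J = [[-12.0000, 12.0000], [-1.5000, 14.0000]] (det J = -150.0000).
Solving J·Δ = −F gives Δ = (-0.3067, 1.1100).
Then the next iterate is (x, y)₁ = (1.6933, -0.3900).

(1.6933, -0.3900)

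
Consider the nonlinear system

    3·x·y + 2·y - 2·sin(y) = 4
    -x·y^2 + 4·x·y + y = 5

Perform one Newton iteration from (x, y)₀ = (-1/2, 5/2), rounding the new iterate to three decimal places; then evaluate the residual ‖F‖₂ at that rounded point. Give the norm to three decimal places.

53.555

At (-1/2, 5/2): F = (-3.94694, -4.375).
Jacobian J = [[3·y, 3·x - 2·cos(y) + 2], [-y^2 + 4·y, -2·x·y + 4·x + 1]].
At the point, J = [[7.500, 2.10229], [3.750, 1.500]] (det J = 3.36642).
Solving J·Δ = −F gives Δ = (-0.973, 5.350).
Then the next iterate is (x, y)₁ = (-1.473, 7.850).
Re-evaluating at (-1.473, 7.850): F = (-24.98913, 47.36774), so ‖F‖₂ = 53.555.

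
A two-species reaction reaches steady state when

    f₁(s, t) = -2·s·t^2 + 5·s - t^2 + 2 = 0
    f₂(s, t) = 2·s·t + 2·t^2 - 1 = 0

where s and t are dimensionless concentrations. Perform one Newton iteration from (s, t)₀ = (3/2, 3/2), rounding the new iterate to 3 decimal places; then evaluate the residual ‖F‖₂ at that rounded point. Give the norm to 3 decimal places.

0.968

At (3/2, 3/2): F = (0.500, 8.000).
Jacobian J = [[-2·t^2 + 5, -4·s·t - 2·t], [2·t, 2·s + 4·t]].
At the point, J = [[0.500, -12.000], [3.000, 9.000]] (det J = 40.500).
Solving J·Δ = −F gives Δ = (-2.481, -0.062).
Then the next iterate is (s, t)₁ = (-0.981, 1.438).
Re-evaluating at (-0.981, 1.438): F = (-0.91573, 0.31433), so ‖F‖₂ = 0.968.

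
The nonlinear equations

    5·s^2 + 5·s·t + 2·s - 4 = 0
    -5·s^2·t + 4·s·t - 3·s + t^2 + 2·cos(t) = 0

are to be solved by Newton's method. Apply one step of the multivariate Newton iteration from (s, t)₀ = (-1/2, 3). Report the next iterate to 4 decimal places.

At (-1/2, 3): F = (-11.2500, -1.229985).
Jacobian J = [[10·s + 5·t + 2, 5·s], [-10·s·t + 4·t - 3, -5·s^2 + 4·s + 2·t - 2·sin(t)]].
At the point, J = [[12.0000, -2.5000], [24.0000, 2.467760]] (det J = 89.613120).
Solving J·Δ = −F gives Δ = (0.3441, -2.8482).
Then the next iterate is (s, t)₁ = (-0.1559, 0.1518).

(-0.1559, 0.1518)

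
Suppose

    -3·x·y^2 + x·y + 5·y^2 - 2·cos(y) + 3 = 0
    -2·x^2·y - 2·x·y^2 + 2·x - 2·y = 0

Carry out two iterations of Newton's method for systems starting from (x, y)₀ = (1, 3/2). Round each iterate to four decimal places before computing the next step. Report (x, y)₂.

(2.8177, 0.1344)

At (1, 3/2): F = (8.858526, -8.5000).
Jacobian J = [[-3·y^2 + y, -6·x·y + x + 10·y + 2·sin(y)], [-4·x·y - 2·y^2 + 2, -2·x^2 - 4·x·y - 2]].
At the point, J = [[-5.2500, 8.994990], [-8.5000, -10.0000]] (det J = 128.957415).
Solving J·Δ = −F gives Δ = (0.0940, -0.9299).
Then the next iterate is (x, y)₁ = (1.0940, 0.5701).
Round to (1.0940, 0.5701) and repeat: F = (2.498369, -1.027963), J = [[-0.404942, 4.132296], [-1.144786, -6.888430]].
Δ = (1.7237, -0.4357), so (x, y)₂ = (2.8177, 0.1344).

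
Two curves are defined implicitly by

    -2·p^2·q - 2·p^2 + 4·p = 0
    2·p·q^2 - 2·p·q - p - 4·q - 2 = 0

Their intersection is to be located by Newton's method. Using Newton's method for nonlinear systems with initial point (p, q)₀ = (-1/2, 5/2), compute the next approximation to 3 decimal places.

(-0.236, 0.808)

At (-1/2, 5/2): F = (-3.750, -15.250).
Jacobian J = [[-4·p·q - 4·p + 4, -2·p^2], [2·q^2 - 2·q - 1, 4·p·q - 2·p - 4]].
At the point, J = [[11.000, -0.500], [6.500, -8.000]] (det J = -84.750).
Solving J·Δ = −F gives Δ = (0.264, -1.692).
Then the next iterate is (p, q)₁ = (-0.236, 0.808).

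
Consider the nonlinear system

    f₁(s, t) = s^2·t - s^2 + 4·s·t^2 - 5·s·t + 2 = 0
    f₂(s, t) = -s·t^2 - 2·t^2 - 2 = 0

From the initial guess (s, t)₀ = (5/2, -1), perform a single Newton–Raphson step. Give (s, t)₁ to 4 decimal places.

At (5/2, -1): F = (12.0000, -6.5000).
Jacobian J = [[2·s·t - 2·s + 4·t^2 - 5·t, s^2 + 8·s·t - 5·s], [-t^2, -2·s·t - 4·t]].
At the point, J = [[-1.0000, -26.2500], [-1.0000, 9.0000]] (det J = -35.2500).
Solving J·Δ = −F gives Δ = (-1.7766, 0.5248).
Then the next iterate is (s, t)₁ = (0.7234, -0.4752).

(0.7234, -0.4752)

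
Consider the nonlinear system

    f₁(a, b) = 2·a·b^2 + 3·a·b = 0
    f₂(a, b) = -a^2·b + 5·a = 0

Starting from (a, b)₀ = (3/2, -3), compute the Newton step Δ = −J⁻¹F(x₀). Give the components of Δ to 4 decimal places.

At (3/2, -3): F = (13.5000, 14.2500).
Jacobian J = [[2·b^2 + 3·b, 4·a·b + 3·a], [-2·a·b + 5, -a^2]].
At the point, J = [[9.0000, -13.5000], [14.0000, -2.2500]] (det J = 168.7500).
Solving J·Δ = −F gives Δ = (-0.9600, 0.3600).

(-0.9600, 0.3600)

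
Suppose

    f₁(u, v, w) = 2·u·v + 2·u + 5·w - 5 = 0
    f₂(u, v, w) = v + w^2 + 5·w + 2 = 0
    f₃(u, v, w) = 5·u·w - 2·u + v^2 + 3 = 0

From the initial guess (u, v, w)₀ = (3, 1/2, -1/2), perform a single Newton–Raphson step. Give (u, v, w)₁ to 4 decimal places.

(-0.8000, 2.6500, -1.1000)

At (3, 1/2, -1/2): F = (1.5000, 0.2500, -10.2500).
Jacobian J = [[2·v + 2, 2·u, 5], [0, 1, 2·w + 5], [5·w - 2, 2·v, 5·u]].
At the point, J = [[3.0000, 6.0000, 5.0000], [0.0000, 1.0000, 4.0000], [-4.5000, 1.0000, 15.0000]] (det J = -52.5000).
Solving J·Δ = −F gives Δ = (-3.8000, 2.1500, -0.6000).
Then the next iterate is (u, v, w)₁ = (-0.8000, 2.6500, -1.1000).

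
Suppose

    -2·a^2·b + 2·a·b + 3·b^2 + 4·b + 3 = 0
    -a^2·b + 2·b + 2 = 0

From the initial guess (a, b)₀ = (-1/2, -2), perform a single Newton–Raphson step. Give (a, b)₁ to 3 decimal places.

(-0.402, -1.030)

At (-1/2, -2): F = (10.000, -1.500).
Jacobian J = [[-4·a·b + 2·b, -2·a^2 + 2·a + 6·b + 4], [-2·a·b, -a^2 + 2]].
At the point, J = [[-8.000, -9.500], [-2.000, 1.750]] (det J = -33.000).
Solving J·Δ = −F gives Δ = (0.098, 0.970).
Then the next iterate is (a, b)₁ = (-0.402, -1.030).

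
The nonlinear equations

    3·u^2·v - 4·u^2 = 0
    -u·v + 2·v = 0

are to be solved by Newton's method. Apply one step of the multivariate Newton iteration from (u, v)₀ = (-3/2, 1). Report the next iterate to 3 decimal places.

At (-3/2, 1): F = (-2.250, 3.500).
Jacobian J = [[6·u·v - 8·u, 3·u^2], [-v, -u + 2]].
At the point, J = [[3.000, 6.750], [-1.000, 3.500]] (det J = 17.250).
Solving J·Δ = −F gives Δ = (1.826, -0.478).
Then the next iterate is (u, v)₁ = (0.326, 0.522).

(0.326, 0.522)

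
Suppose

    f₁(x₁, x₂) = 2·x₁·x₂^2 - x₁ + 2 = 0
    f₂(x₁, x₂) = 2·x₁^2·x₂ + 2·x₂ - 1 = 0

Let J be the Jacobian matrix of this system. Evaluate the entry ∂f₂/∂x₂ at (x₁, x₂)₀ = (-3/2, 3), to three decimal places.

6.500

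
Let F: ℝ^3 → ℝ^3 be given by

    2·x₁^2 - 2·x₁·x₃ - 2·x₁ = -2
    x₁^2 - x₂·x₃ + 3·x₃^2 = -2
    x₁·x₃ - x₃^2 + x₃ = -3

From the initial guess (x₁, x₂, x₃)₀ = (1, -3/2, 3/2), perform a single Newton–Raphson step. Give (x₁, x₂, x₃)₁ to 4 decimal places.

At (1, -3/2, 3/2): F = (-1.0000, 12.0000, 3.7500).
Jacobian J = [[4·x₁ - 2·x₃ - 2, 0, -2·x₁], [2·x₁, -x₃, -x₂ + 6·x₃], [x₃, 0, x₁ - 2·x₃ + 1]].
At the point, J = [[-1.0000, 0.0000, -2.0000], [2.0000, -1.5000, 10.5000], [1.5000, 0.0000, -1.0000]] (det J = -6.0000).
Solving J·Δ = −F gives Δ = (-2.1250, 9.1042, 0.5625).
Then the next iterate is (x₁, x₂, x₃)₁ = (-1.1250, 7.6042, 2.0625).

(-1.1250, 7.6042, 2.0625)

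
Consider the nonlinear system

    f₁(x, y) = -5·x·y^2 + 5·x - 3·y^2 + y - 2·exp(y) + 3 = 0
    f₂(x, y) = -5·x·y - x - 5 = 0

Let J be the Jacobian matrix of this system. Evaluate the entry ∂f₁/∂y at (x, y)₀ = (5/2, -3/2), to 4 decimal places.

47.0537

∂f₁/∂y = -10·x·y - 6·y - 2·exp(y) + 1.
At (5/2, -3/2) this is 47.0537.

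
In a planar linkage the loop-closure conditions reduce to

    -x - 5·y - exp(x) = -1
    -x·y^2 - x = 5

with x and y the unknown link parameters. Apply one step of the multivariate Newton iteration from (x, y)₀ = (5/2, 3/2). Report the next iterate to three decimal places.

At (5/2, 3/2): F = (-21.18249, -13.125).
Jacobian J = [[-exp(x) - 1, -5], [-y^2 - 1, -2·x·y]].
At the point, J = [[-13.18249, -5.000], [-3.250, -7.500]] (det J = 82.61870).
Solving J·Δ = −F gives Δ = (-1.129, -1.261).
Then the next iterate is (x, y)₁ = (1.371, 0.239).

(1.371, 0.239)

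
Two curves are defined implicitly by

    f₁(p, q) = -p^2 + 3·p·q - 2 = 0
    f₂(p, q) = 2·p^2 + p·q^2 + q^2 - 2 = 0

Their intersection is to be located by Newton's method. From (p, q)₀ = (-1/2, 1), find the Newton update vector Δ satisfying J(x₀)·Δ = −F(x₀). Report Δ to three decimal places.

At (-1/2, 1): F = (-3.750, -1.000).
Jacobian J = [[-2·p + 3·q, 3·p], [4·p + q^2, 2·p·q + 2·q]].
At the point, J = [[4.000, -1.500], [-1.000, 1.000]] (det J = 2.500).
Solving J·Δ = −F gives Δ = (2.100, 3.100).

(2.100, 3.100)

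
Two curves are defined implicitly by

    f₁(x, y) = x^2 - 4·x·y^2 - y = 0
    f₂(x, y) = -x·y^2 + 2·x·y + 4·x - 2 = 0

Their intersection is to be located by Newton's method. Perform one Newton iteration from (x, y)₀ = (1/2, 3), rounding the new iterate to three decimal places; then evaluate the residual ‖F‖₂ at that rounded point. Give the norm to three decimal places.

At (1/2, 3): F = (-20.750, -1.500).
Jacobian J = [[2·x - 4·y^2, -8·x·y - 1], [-y^2 + 2·y + 4, -2·x·y + 2·x]].
At the point, J = [[-35.000, -13.000], [1.000, -2.000]] (det J = 83.000).
Solving J·Δ = −F gives Δ = (-0.265, -0.883).
Then the next iterate is (x, y)₁ = (0.235, 2.117).
Re-evaluating at (0.235, 2.117): F = (-6.27456, -1.11821), so ‖F‖₂ = 6.373.

6.373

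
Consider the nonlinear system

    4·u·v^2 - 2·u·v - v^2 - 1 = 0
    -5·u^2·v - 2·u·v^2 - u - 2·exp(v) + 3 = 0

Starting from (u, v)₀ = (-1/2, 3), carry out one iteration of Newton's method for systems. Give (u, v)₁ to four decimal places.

At (-1/2, 3): F = (-25.0000, -31.421074).
Jacobian J = [[4·v^2 - 2·v, 8·u·v - 2·u - 2·v], [-10·u·v - 2·v^2 - 1, -5·u^2 - 4·u·v - 2·exp(v)]].
At the point, J = [[30.0000, -17.0000], [-4.0000, -35.421074]] (det J = -1130.632215).
Solving J·Δ = −F gives Δ = (0.3108, -0.9222).
Then the next iterate is (u, v)₁ = (-0.1892, 2.0778).

(-0.1892, 2.0778)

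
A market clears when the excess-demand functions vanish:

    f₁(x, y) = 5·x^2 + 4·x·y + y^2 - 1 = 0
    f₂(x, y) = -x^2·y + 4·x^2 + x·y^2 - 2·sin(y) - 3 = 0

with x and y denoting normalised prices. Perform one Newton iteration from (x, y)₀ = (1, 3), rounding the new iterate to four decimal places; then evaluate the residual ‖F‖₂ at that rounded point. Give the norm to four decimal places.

58.5878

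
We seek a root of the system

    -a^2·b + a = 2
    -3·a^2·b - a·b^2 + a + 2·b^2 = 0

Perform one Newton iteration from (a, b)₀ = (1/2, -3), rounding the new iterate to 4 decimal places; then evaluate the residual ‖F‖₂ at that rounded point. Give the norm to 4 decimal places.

At (1/2, -3): F = (-0.7500, 16.2500).
Jacobian J = [[-2·a·b + 1, -a^2], [-6·a·b - b^2 + 1, -3·a^2 - 2·a·b + 4·b]].
At the point, J = [[4.0000, -0.2500], [1.0000, -9.7500]] (det J = -38.7500).
Solving J·Δ = −F gives Δ = (0.2935, 1.6968).
Then the next iterate is (a, b)₁ = (0.7935, -1.3032).
Re-evaluating at (0.7935, -1.3032): F = (-0.385950, 5.304185), so ‖F‖₂ = 5.3182.

5.3182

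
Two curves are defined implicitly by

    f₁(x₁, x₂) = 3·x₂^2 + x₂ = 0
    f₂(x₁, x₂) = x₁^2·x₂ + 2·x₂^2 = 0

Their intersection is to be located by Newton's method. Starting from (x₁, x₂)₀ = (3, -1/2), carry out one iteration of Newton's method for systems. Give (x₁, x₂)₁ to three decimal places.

At (3, -1/2): F = (0.250, -4.000).
Jacobian J = [[0, 6·x₂ + 1], [2·x₁·x₂, x₁^2 + 4·x₂]].
At the point, J = [[0.000, -2.000], [-3.000, 7.000]] (det J = -6.000).
Solving J·Δ = −F gives Δ = (-1.042, 0.125).
Then the next iterate is (x₁, x₂)₁ = (1.958, -0.375).

(1.958, -0.375)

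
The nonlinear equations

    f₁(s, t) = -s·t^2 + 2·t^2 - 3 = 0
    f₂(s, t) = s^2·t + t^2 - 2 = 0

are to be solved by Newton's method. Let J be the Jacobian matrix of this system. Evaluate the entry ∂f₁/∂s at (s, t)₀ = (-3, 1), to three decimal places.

∂f₁/∂s = -t^2.
At (-3, 1) this is -1.000.

-1.000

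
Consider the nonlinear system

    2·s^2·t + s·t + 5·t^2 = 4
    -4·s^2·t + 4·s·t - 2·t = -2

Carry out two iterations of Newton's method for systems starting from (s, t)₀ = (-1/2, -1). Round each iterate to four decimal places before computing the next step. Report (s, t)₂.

(2.7170, -1.4749)

At (-1/2, -1): F = (1.0000, 7.0000).
Jacobian J = [[4·s·t + t, 2·s^2 + s + 10·t], [-8·s·t + 4·t, -4·s^2 + 4·s - 2]].
At the point, J = [[1.0000, -10.0000], [-8.0000, -5.0000]] (det J = -85.0000).
Solving J·Δ = −F gives Δ = (0.7647, 0.1765).
Then the next iterate is (s, t)₁ = (0.2647, -0.8235).
Round to (0.2647, -0.8235) and repeat: F = (-0.942618, 3.005876), J = [[-1.695422, -7.830168], [-1.550156, -1.221464]].
Δ = (2.4523, -0.6514), so (s, t)₂ = (2.7170, -1.4749).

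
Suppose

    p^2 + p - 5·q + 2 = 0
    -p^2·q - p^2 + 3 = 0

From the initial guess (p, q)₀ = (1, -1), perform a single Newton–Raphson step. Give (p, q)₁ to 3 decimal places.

(3.000, 2.000)

At (1, -1): F = (9.000, 3.000).
Jacobian J = [[2·p + 1, -5], [-2·p·q - 2·p, -p^2]].
At the point, J = [[3.000, -5.000], [0.000, -1.000]] (det J = -3.000).
Solving J·Δ = −F gives Δ = (2.000, 3.000).
Then the next iterate is (p, q)₁ = (3.000, 2.000).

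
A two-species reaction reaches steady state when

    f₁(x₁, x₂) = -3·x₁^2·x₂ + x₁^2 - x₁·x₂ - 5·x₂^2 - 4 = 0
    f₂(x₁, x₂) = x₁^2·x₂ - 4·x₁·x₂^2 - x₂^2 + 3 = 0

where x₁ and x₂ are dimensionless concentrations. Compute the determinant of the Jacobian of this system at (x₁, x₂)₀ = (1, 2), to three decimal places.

-60.000

J = [[-6·x₁·x₂ + 2·x₁ - x₂, -3·x₁^2 - x₁ - 10·x₂], [2·x₁·x₂ - 4·x₂^2, x₁^2 - 8·x₁·x₂ - 2·x₂]].
At the point, J = [[-12.000, -24.000], [-12.000, -19.000]].
det J = -60.000.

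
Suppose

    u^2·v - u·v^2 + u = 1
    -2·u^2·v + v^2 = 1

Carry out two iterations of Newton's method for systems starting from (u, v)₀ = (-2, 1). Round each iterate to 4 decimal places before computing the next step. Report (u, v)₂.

At (-2, 1): F = (3.0000, -8.0000).
Jacobian J = [[2·u·v - v^2 + 1, u^2 - 2·u·v], [-4·u·v, -2·u^2 + 2·v]].
At the point, J = [[-4.0000, 8.0000], [8.0000, -6.0000]] (det J = -40.0000).
Solving J·Δ = −F gives Δ = (1.1500, 0.2000).
Then the next iterate is (u, v)₁ = (-0.8500, 1.2000).
Round to (-0.8500, 1.2000) and repeat: F = (0.2410, -1.2940), J = [[-2.4800, 2.7625], [4.0800, 0.9550]].
Δ = (0.2790, 0.1632), so (u, v)₂ = (-0.5710, 1.3632).

(-0.5710, 1.3632)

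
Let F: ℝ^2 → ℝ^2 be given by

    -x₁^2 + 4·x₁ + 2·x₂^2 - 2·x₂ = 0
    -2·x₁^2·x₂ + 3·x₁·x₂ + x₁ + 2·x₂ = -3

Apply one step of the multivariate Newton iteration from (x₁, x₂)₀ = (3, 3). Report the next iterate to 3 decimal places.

At (3, 3): F = (15.000, -15.000).
Jacobian J = [[-2·x₁ + 4, 4·x₂ - 2], [-4·x₁·x₂ + 3·x₂ + 1, -2·x₁^2 + 3·x₁ + 2]].
At the point, J = [[-2.000, 10.000], [-26.000, -7.000]] (det J = 274.000).
Solving J·Δ = −F gives Δ = (-0.164, -1.533).
Then the next iterate is (x₁, x₂)₁ = (2.836, 1.467).

(2.836, 1.467)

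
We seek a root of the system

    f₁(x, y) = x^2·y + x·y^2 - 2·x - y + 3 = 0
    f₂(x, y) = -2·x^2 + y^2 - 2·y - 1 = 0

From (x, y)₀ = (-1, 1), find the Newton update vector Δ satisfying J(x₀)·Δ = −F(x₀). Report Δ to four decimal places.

(1.0000, 0.5000)

At (-1, 1): F = (4.0000, -4.0000).
Jacobian J = [[2·x·y + y^2 - 2, x^2 + 2·x·y - 1], [-4·x, 2·y - 2]].
At the point, J = [[-3.0000, -2.0000], [4.0000, 0.0000]] (det J = 8.0000).
Solving J·Δ = −F gives Δ = (1.0000, 0.5000).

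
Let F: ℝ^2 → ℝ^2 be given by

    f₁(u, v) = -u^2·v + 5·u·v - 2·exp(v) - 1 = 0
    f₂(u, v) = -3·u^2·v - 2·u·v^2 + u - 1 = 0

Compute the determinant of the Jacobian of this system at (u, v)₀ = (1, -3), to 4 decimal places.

-84.9004

J = [[-2·u·v + 5·v, -u^2 + 5·u - 2·exp(v)], [-6·u·v - 2·v^2 + 1, -3·u^2 - 4·u·v]].
At the point, J = [[-9.0000, 3.900426], [1.0000, 9.0000]].
det J = -84.9004.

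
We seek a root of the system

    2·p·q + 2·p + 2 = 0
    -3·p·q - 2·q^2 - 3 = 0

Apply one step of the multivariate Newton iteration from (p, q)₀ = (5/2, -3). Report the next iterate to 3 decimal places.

(1.810, -1.952)

At (5/2, -3): F = (-8.000, 1.500).
Jacobian J = [[2·q + 2, 2·p], [-3·q, -3·p - 4·q]].
At the point, J = [[-4.000, 5.000], [9.000, 4.500]] (det J = -63.000).
Solving J·Δ = −F gives Δ = (-0.690, 1.048).
Then the next iterate is (p, q)₁ = (1.810, -1.952).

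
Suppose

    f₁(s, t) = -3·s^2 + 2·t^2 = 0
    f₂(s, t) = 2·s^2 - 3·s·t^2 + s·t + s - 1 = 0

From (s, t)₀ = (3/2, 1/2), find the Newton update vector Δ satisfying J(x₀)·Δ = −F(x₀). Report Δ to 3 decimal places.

(-0.704, -0.042)

At (3/2, 1/2): F = (-6.250, 4.625).
Jacobian J = [[-6·s, 4·t], [4·s - 3·t^2 + t + 1, -6·s·t + s]].
At the point, J = [[-9.000, 2.000], [6.750, -3.000]] (det J = 13.500).
Solving J·Δ = −F gives Δ = (-0.704, -0.042).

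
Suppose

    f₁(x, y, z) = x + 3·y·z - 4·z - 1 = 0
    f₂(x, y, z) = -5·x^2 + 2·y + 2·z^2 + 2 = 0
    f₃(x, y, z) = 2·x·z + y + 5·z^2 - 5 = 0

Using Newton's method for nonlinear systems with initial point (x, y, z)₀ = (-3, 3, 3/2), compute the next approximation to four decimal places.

At (-3, 3, 3/2): F = (3.5000, -32.5000, 0.2500).
Jacobian J = [[1, 3·z, 3·y - 4], [-10·x, 2, 4·z], [2·z, 1, 2·x + 10·z]].
At the point, J = [[1.0000, 4.5000, 5.0000], [30.0000, 2.0000, 6.0000], [3.0000, 1.0000, 9.0000]] (det J = -1002.0000).
Solving J·Δ = −F gives Δ = (1.1976, -0.6497, -0.3548).
Then the next iterate is (x, y, z)₁ = (-1.8024, 2.3503, 1.1452).

(-1.8024, 2.3503, 1.1452)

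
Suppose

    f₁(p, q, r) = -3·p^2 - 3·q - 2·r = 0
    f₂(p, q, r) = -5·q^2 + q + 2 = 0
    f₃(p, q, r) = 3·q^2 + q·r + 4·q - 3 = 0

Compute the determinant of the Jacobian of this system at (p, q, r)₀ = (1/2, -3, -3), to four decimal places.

279.0000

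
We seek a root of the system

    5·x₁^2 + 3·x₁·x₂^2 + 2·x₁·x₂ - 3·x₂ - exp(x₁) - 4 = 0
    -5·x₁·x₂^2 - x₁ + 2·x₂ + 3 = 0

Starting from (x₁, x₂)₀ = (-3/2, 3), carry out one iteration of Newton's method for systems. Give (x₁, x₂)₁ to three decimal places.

At (-3/2, 3): F = (-51.47313, 78.000).
Jacobian J = [[10·x₁ + 3·x₂^2 + 2·x₂ - exp(x₁), 6·x₁·x₂ + 2·x₁ - 3], [-5·x₂^2 - 1, -10·x₁·x₂ + 2]].
At the point, J = [[17.77687, -33.000], [-46.000, 47.000]] (det J = -682.48712).
Solving J·Δ = −F gives Δ = (0.227, -1.438).
Then the next iterate is (x₁, x₂)₁ = (-1.273, 1.562).

(-1.273, 1.562)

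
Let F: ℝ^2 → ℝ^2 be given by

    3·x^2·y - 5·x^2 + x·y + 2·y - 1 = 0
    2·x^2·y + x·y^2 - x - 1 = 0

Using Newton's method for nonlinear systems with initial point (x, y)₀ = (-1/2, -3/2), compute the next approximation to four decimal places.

(0.4175, -2.2621)

At (-1/2, -3/2): F = (-5.6250, -2.3750).
Jacobian J = [[6·x·y - 10·x + y, 3·x^2 + x + 2], [4·x·y + y^2 - 1, 2·x^2 + 2·x·y]].
At the point, J = [[8.0000, 2.2500], [4.2500, 2.0000]] (det J = 6.4375).
Solving J·Δ = −F gives Δ = (0.9175, -0.7621).
Then the next iterate is (x, y)₁ = (0.4175, -2.2621).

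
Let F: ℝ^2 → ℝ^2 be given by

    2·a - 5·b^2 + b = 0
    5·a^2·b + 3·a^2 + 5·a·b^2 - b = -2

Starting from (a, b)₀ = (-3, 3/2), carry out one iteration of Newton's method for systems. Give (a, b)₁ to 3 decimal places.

(-1.798, 0.547)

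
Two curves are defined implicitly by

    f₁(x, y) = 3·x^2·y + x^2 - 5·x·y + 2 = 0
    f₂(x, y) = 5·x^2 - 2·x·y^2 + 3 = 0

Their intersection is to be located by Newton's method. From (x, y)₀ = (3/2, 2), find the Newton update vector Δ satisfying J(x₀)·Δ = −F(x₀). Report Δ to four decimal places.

(-0.2470, 0.0434)

At (3/2, 2): F = (2.7500, 2.2500).
Jacobian J = [[6·x·y + 2·x - 5·y, 3·x^2 - 5·x], [10·x - 2·y^2, -4·x·y]].
At the point, J = [[11.0000, -0.7500], [7.0000, -12.0000]] (det J = -126.7500).
Solving J·Δ = −F gives Δ = (-0.2470, 0.0434).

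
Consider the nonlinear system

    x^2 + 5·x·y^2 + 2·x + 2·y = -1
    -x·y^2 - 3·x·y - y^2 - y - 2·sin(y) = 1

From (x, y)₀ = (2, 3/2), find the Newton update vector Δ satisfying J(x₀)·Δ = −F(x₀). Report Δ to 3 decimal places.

At (2, 3/2): F = (34.500, -20.24499).
Jacobian J = [[2·x + 5·y^2 + 2, 10·x·y + 2], [-y^2 - 3·y, -2·x·y - 3·x - 2·y - 2·cos(y) - 1]].
At the point, J = [[17.250, 32.000], [-6.750, -16.14147]] (det J = -62.44043).
Solving J·Δ = −F gives Δ = (1.457, -1.863).

(1.457, -1.863)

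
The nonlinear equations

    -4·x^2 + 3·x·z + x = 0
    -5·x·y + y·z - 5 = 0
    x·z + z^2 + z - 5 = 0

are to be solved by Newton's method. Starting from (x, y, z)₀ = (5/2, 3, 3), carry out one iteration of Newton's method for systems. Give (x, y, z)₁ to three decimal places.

(1.574, 0.545, 1.766)

At (5/2, 3, 3): F = (0.000, -33.500, 14.500).
Jacobian J = [[-8·x + 3·z + 1, 0, 3·x], [-5·y, -5·x + z, y], [z, 0, x + 2·z + 1]].
At the point, J = [[-10.000, 0.000, 7.500], [-15.000, -9.500, 3.000], [3.000, 0.000, 9.500]] (det J = 1116.250).
Solving J·Δ = −F gives Δ = (-0.926, -2.455, -1.234).
Then the next iterate is (x, y, z)₁ = (1.574, 0.545, 1.766).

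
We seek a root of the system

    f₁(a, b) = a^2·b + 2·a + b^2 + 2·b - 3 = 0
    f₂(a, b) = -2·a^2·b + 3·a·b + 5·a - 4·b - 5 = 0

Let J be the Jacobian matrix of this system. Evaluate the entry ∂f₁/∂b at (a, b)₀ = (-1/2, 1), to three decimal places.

∂f₁/∂b = a^2 + 2·b + 2.
At (-1/2, 1) this is 4.250.

4.250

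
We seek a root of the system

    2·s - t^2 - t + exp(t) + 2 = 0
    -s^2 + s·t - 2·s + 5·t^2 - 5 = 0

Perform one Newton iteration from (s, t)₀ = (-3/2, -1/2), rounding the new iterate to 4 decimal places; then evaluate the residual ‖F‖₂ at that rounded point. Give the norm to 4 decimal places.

0.4739

At (-3/2, -1/2): F = (-0.143469, -2.2500).
Jacobian J = [[2, -2·t + exp(t) - 1], [-2·s + t - 2, s + 10·t]].
At the point, J = [[2.0000, 0.606531], [0.5000, -6.5000]] (det J = -13.303265).
Solving J·Δ = −F gives Δ = (0.1727, -0.3329).
Then the next iterate is (s, t)₁ = (-1.3273, -0.8329).
Re-evaluating at (-1.3273, -0.8329): F = (-0.080636, 0.466995), so ‖F‖₂ = 0.4739.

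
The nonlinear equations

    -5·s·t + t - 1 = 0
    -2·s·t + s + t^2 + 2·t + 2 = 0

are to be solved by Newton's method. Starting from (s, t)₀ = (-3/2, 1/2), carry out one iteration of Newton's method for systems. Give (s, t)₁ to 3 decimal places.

At (-3/2, 1/2): F = (3.250, 3.250).
Jacobian J = [[-5·t, -5·s + 1], [-2·t + 1, -2·s + 2·t + 2]].
At the point, J = [[-2.500, 8.500], [0.000, 6.000]] (det J = -15.000).
Solving J·Δ = −F gives Δ = (-0.542, -0.542).
Then the next iterate is (s, t)₁ = (-2.042, -0.042).

(-2.042, -0.042)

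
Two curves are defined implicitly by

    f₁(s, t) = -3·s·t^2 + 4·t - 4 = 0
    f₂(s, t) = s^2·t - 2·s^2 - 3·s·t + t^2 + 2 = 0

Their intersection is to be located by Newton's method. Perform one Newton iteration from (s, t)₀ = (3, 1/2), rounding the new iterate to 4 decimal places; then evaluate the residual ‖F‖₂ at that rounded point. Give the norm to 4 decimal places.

At (3, 1/2): F = (-4.2500, -15.7500).
Jacobian J = [[-3·t^2, -6·s·t + 4], [2·s·t - 4·s - 3·t, s^2 - 3·s + 2·t]].
At the point, J = [[-0.7500, -5.0000], [-10.5000, 1.0000]] (det J = -53.2500).
Solving J·Δ = −F gives Δ = (-1.5587, -0.6162).
Then the next iterate is (s, t)₁ = (1.4413, -0.1162).
Re-evaluating at (1.4413, -0.1162): F = (-4.523183, -1.880139), so ‖F‖₂ = 4.8984.

4.8984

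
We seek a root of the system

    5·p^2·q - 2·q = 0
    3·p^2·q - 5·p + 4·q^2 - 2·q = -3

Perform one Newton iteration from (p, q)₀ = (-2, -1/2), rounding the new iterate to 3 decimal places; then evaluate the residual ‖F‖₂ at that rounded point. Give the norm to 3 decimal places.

At (-2, -1/2): F = (-9.000, 9.000).
Jacobian J = [[10·p·q, 5·p^2 - 2], [6·p·q - 5, 3·p^2 + 8·q - 2]].
At the point, J = [[10.000, 18.000], [1.000, 6.000]] (det J = 42.000).
Solving J·Δ = −F gives Δ = (5.143, -2.357).
Then the next iterate is (p, q)₁ = (3.143, -2.857).
Re-evaluating at (3.143, -2.857): F = (-135.39964, -59.01939), so ‖F‖₂ = 147.704.

147.704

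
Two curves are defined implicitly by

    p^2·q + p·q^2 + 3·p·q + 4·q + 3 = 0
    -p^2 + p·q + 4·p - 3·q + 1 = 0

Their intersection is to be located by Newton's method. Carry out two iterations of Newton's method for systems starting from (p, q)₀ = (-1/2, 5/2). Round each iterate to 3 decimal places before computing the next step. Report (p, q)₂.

At (-1/2, 5/2): F = (6.750, -10.000).
Jacobian J = [[2·p·q + q^2 + 3·q, p^2 + 2·p·q + 3·p + 4], [-2·p + q + 4, p - 3]].
At the point, J = [[11.250, 0.250], [7.500, -3.500]] (det J = -41.250).
Solving J·Δ = −F gives Δ = (-0.512, -3.955).
Then the next iterate is (p, q)₁ = (-1.012, -1.455).
Round to (-1.012, -1.455) and repeat: F = (-2.03518, 1.76532), J = [[0.69695, 4.93306], [4.569, -4.012]].
Δ = (-0.021, 0.416), so (p, q)₂ = (-1.033, -1.039).

(-1.033, -1.039)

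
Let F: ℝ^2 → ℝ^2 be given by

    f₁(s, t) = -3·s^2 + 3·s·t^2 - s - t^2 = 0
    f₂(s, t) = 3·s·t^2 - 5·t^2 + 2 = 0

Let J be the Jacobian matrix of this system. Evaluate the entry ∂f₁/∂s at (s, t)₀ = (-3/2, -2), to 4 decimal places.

∂f₁/∂s = -6·s + 3·t^2 - 1.
At (-3/2, -2) this is 20.0000.

20.0000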